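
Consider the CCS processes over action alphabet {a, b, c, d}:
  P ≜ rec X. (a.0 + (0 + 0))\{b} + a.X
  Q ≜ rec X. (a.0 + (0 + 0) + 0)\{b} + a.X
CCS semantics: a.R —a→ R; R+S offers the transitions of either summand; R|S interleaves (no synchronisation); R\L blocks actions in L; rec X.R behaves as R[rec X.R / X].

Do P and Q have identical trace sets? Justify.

traces(P) = traces(Q)

P's transition system — 2 states:
  s0 = rec X. (a.0 + (0 + 0))\{b} + a.X :: =a=> s0, =a=> s1
  s1 = 0\{b} :: ∅
Q's transition system — 2 states:
  t0 = rec X. (a.0 + (0 + 0) + 0)\{b} + a.X :: =a=> t0, =a=> t1
  t1 = 0\{b} :: ∅
Partition-refinement fixed point:
  B0 = {s0, t0}
  B1 = {s1, t1}
s0 ∈ B0, t0 ∈ B0 → same block
Bisimilar ⇒ trace-equivalent.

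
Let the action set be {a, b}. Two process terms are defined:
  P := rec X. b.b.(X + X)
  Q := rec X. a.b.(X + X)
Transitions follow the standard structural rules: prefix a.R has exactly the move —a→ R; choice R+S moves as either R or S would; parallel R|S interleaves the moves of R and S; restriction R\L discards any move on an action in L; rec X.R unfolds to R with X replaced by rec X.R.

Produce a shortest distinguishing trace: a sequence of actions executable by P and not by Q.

LTS(P): 3 reachable states
  s0 = rec X. b.b.(X + X) ⊢ --b--▸ s1
  s1 = b.((rec X. b.b.(X + X)) + (rec X. b.b.(X + X))) ⊢ --b--▸ s2
  s2 = (rec X. b.b.(X + X)) + (rec X. b.b.(X + X)) ⊢ --b--▸ s1
LTS(Q): 3 reachable states
  t0 = rec X. a.b.(X + X) ⊢ --a--▸ t1
  t1 = b.((rec X. a.b.(X + X)) + (rec X. a.b.(X + X))) ⊢ --b--▸ t2
  t2 = (rec X. a.b.(X + X)) + (rec X. a.b.(X + X)) ⊢ --a--▸ t1
Run σ = ⟨b⟩ on P: start {s0}
  [1] b ⇒ {s1}
  — P admits the full trace.
Run σ = ⟨b⟩ on Q: start {t0}
  [1] b ⇒ no successor for Q

b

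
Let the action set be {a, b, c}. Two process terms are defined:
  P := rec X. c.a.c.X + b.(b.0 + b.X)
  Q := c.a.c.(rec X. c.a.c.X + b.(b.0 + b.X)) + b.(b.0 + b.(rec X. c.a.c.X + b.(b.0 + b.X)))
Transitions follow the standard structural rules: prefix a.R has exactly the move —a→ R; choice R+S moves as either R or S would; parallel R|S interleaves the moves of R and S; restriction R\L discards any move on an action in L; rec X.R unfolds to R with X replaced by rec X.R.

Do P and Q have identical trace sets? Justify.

traces(P) = traces(Q)

LTS(P): 5 reachable states
  p0 = rec X. c.a.c.X + b.(b.0 + b.X) has moves -b-> p1, -c-> p2
  p1 = b.0 + b.(rec X. c.a.c.X + b.(b.0 + b.X)) has moves -b-> p0, -b-> p3
  p2 = a.c.(rec X. c.a.c.X + b.(b.0 + b.X)) has moves -a-> p4
  p3 = 0 has moves deadlocked
  p4 = c.(rec X. c.a.c.X + b.(b.0 + b.X)) has moves -c-> p0
LTS(Q): 6 reachable states
  q0 = c.a.c.(rec X. c.a.c.X + b.(b.0 + b.X)) + b.(b.0 + b.(rec X. c.a.c.X + b.(b.0 + b.X))) has moves -b-> q1, -c-> q2
  q1 = b.0 + b.(rec X. c.a.c.X + b.(b.0 + b.X)) has moves -b-> q3, -b-> q4
  q2 = a.c.(rec X. c.a.c.X + b.(b.0 + b.X)) has moves -a-> q5
  q3 = 0 has moves deadlocked
  q4 = rec X. c.a.c.X + b.(b.0 + b.X) has moves -b-> q1, -c-> q2
  q5 = c.(rec X. c.a.c.X + b.(b.0 + b.X)) has moves -c-> q4
Partition-refinement fixed point:
  B0 = {p0, q0, q4}
  B1 = {p2, q2}
  B2 = {p4, q5}
  B3 = {p1, q1}
  B4 = {p3, q3}
p0 ∈ B0, q0 ∈ B0 → same block
Bisimilar ⇒ trace-equivalent.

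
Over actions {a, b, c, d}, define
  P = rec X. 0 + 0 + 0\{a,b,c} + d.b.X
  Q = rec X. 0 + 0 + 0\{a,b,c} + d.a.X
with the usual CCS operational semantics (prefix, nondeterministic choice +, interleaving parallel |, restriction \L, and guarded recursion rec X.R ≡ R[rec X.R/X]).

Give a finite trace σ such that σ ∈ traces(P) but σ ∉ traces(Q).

db

P's transition system — 2 states:
  m0 = rec X. 0 + 0 + 0\{a,b,c} + d.b.X :: -d-> m1
  m1 = b.(rec X. 0 + 0 + 0\{a,b,c} + d.b.X) :: -b-> m0
Q's transition system — 2 states:
  n0 = rec X. 0 + 0 + 0\{a,b,c} + d.a.X :: -d-> n1
  n1 = a.(rec X. 0 + 0 + 0\{a,b,c} + d.a.X) :: -a-> n0
Trace ⟨db⟩ through P, begin at {m0}:
  after d @ step 1: {m1}
  after b @ step 2: {m0}
  — P admits the full trace.
Trace ⟨db⟩ through Q, begin at {n0}:
  after d @ step 1: {n1}
  after b @ step 2: ∅  — Q cannot continue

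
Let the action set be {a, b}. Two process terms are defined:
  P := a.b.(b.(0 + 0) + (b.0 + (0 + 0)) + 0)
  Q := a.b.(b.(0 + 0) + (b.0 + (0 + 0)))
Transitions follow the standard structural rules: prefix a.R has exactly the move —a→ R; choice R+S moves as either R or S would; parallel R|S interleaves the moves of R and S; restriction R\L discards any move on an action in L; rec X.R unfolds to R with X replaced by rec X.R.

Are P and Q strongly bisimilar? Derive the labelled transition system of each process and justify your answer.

LTS(P): 5 reachable states
  p0 = a.b.(b.(0 + 0) + (b.0 + (0 + 0)) + 0) has moves --a--▸ p1
  p1 = b.(b.(0 + 0) + (b.0 + (0 + 0)) + 0) has moves --b--▸ p2
  p2 = b.(0 + 0) + (b.0 + (0 + 0)) + 0 has moves --b--▸ p3, --b--▸ p4
  p3 = 0 has moves (no moves)
  p4 = 0 + 0 has moves (no moves)
LTS(Q): 5 reachable states
  q0 = a.b.(b.(0 + 0) + (b.0 + (0 + 0))) has moves --a--▸ q1
  q1 = b.(b.(0 + 0) + (b.0 + (0 + 0))) has moves --b--▸ q2
  q2 = b.(0 + 0) + (b.0 + (0 + 0)) has moves --b--▸ q3, --b--▸ q4
  q3 = 0 has moves (no moves)
  q4 = 0 + 0 has moves (no moves)
Bisimilarity quotient blocks:
  B0 = {p0, q0}
  B1 = {p1, q1}
  B2 = {p2, q2}
  B3 = {p3, p4, q3, q4}
p0 ∈ B0, q0 ∈ B0 → same block

YES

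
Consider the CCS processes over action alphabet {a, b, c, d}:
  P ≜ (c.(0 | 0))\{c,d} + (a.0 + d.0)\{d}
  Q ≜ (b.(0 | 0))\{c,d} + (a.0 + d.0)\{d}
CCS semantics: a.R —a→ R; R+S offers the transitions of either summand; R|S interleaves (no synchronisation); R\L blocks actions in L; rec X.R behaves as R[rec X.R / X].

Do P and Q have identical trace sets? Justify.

Reachable graph of P (2 states):
  m0 = (c.(0 | 0))\{c,d} + (a.0 + d.0)\{d} ⊢ ··a··> m1
  m1 = 0\{d} ⊢ stopped
Reachable graph of Q (3 states):
  n0 = (b.(0 | 0))\{c,d} + (a.0 + d.0)\{d} ⊢ ··a··> n1, ··b··> n2
  n1 = 0\{d} ⊢ stopped
  n2 = (0 | 0)\{c,d} ⊢ stopped
Run σ = ⟨b⟩ on Q: start {n0}
  step 1 (b): {n2}
  Q completes σ.
Run σ = ⟨b⟩ on P: start {m0}
  step 1 (b): ∅  — P cannot continue

NO — witness ⟨b⟩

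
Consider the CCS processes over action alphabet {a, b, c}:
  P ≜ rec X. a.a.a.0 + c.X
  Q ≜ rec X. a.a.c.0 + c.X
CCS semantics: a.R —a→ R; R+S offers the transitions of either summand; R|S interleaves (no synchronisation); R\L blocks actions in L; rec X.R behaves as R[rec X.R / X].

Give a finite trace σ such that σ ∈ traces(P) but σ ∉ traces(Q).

LTS(P): 4 reachable states
  p0 = rec X. a.a.a.0 + c.X | ··a··> p1, ··c··> p0
  p1 = a.a.0 | ··a··> p2
  p2 = a.0 | ··a··> p3
  p3 = 0 | deadlocked
LTS(Q): 4 reachable states
  q0 = rec X. a.a.c.0 + c.X | ··a··> q1, ··c··> q0
  q1 = a.c.0 | ··a··> q2
  q2 = c.0 | ··c··> q3
  q3 = 0 | deadlocked
Trace ⟨aaa⟩ through P, begin at {p0}:
  step 1 (a): {p1}
  step 2 (a): {p2}
  step 3 (a): {p3}
  ✓ P
Trace ⟨aaa⟩ through Q, begin at {q0}:
  step 1 (a): {q1}
  step 2 (a): {q2}
  step 3 (a): ∅  — Q cannot continue

aaa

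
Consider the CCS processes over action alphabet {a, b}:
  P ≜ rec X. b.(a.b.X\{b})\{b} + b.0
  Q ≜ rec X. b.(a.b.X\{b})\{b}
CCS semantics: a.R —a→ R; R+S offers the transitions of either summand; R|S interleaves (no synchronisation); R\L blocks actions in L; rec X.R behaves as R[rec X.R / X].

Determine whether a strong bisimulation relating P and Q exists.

Reachable graph of P (4 states):
  u0 = rec X. b.(a.b.X\{b})\{b} + b.0 has moves —b→ u1, —b→ u2
  u1 = (a.b.(rec X. b.(a.b.X\{b})\{b} + b.0)\{b})\{b} has moves —a→ u3
  u2 = 0 has moves ·
  u3 = (b.(rec X. b.(a.b.X\{b})\{b} + b.0)\{b})\{b} has moves ·
Reachable graph of Q (3 states):
  v0 = rec X. b.(a.b.X\{b})\{b} has moves —b→ v1
  v1 = (a.b.(rec X. b.(a.b.X\{b})\{b})\{b})\{b} has moves —a→ v2
  v2 = (b.(rec X. b.(a.b.X\{b})\{b})\{b})\{b} has moves ·
Coarsest stable partition (strong bisimilarity classes):
  B0 = {u0}
  B1 = {u1, v1}
  B2 = {u2, u3, v2}
  B3 = {v0}
u0 ∈ B0, v0 ∈ B3 → different blocks

not bisimilar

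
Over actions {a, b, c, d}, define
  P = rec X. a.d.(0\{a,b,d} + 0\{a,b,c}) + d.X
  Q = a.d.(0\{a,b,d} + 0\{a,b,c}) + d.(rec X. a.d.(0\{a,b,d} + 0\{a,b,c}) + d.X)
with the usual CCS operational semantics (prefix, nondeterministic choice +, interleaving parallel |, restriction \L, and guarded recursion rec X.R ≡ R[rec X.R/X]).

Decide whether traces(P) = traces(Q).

YES

P's transition system — 3 states:
  m0 = rec X. a.d.(0\{a,b,d} + 0\{a,b,c}) + d.X → =a=> m1, =d=> m0
  m1 = d.(0\{a,b,d} + 0\{a,b,c}) → =d=> m2
  m2 = 0\{a,b,d} + 0\{a,b,c} → ·
Q's transition system — 4 states:
  n0 = a.d.(0\{a,b,d} + 0\{a,b,c}) + d.(rec X. a.d.(0\{a,b,d} + 0\{a,b,c}) + d.X) → =a=> n1, =d=> n2
  n1 = d.(0\{a,b,d} + 0\{a,b,c}) → =d=> n3
  n2 = rec X. a.d.(0\{a,b,d} + 0\{a,b,c}) + d.X → =a=> n1, =d=> n2
  n3 = 0\{a,b,d} + 0\{a,b,c} → ·
Coarsest stable partition (strong bisimilarity classes):
  B0 = {m0, n0, n2}
  B1 = {m1, n1}
  B2 = {m2, n3}
m0 ∈ B0, n0 ∈ B0 → same block
Bisimilar ⇒ trace-equivalent.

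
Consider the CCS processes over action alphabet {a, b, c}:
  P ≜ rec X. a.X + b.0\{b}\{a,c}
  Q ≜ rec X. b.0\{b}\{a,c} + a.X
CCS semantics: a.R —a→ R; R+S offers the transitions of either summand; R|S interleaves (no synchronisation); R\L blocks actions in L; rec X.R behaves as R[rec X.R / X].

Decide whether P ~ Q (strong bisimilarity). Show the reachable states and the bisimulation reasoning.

P ~ Q

P's transition system — 2 states:
  p0 = rec X. a.X + b.0\{b}\{a,c} ⊢ =a=> p0, =b=> p1
  p1 = 0\{b}\{a,c} ⊢ ∅
Q's transition system — 2 states:
  q0 = rec X. b.0\{b}\{a,c} + a.X ⊢ =a=> q0, =b=> q1
  q1 = 0\{b}\{a,c} ⊢ ∅
Coarsest stable partition (strong bisimilarity classes):
  B0 = {p0, q0}
  B1 = {p1, q1}
p0 ∈ B0, q0 ∈ B0 → same block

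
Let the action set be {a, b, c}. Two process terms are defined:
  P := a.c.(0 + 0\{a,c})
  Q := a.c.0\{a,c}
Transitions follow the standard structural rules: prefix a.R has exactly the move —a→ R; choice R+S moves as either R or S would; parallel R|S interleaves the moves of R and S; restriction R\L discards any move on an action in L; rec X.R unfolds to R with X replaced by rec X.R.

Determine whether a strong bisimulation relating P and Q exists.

P ~ Q

LTS(P): 3 reachable states
  p0 = a.c.(0 + 0\{a,c}) has moves =a=> p1
  p1 = c.(0 + 0\{a,c}) has moves =c=> p2
  p2 = 0 + 0\{a,c} has moves stopped
LTS(Q): 3 reachable states
  q0 = a.c.0\{a,c} has moves =a=> q1
  q1 = c.0\{a,c} has moves =c=> q2
  q2 = 0\{a,c} has moves stopped
Bisimilarity quotient blocks:
  B0 = {p0, q0}
  B1 = {p1, q1}
  B2 = {p2, q2}
p0 ∈ B0, q0 ∈ B0 → same block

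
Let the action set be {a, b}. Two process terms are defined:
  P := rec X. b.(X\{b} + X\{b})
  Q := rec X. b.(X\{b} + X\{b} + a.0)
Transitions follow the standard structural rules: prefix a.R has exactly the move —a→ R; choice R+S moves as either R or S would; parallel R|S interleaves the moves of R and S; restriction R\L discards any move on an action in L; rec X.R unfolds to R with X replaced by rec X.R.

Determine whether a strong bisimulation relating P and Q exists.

P's transition system — 2 states:
  m0 = rec X. b.(X\{b} + X\{b}) :: —b→ m1
  m1 = (rec X. b.(X\{b} + X\{b}))\{b} + (rec X. b.(X\{b} + X\{b}))\{b} :: stopped
Q's transition system — 3 states:
  n0 = rec X. b.(X\{b} + X\{b} + a.0) :: —b→ n1
  n1 = (rec X. b.(X\{b} + X\{b} + a.0))\{b} + (rec X. b.(X\{b} + X\{b} + a.0))\{b} + a.0 :: —a→ n2
  n2 = 0 :: stopped
Partition-refinement fixed point:
  B0 = {m0}
  B1 = {m1, n2}
  B2 = {n0}
  B3 = {n1}
m0 ∈ B0, n0 ∈ B2 → different blocks

NO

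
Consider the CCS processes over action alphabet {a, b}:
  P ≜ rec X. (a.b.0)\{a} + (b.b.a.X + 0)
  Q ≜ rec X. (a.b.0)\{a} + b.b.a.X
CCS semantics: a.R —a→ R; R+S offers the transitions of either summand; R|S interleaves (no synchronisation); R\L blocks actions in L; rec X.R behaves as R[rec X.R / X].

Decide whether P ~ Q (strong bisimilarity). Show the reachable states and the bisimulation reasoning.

bisimilar

Reachable graph of P (3 states):
  s0 = rec X. (a.b.0)\{a} + (b.b.a.X + 0) has moves -b-> s1
  s1 = b.a.(rec X. (a.b.0)\{a} + (b.b.a.X + 0)) has moves -b-> s2
  s2 = a.(rec X. (a.b.0)\{a} + (b.b.a.X + 0)) has moves -a-> s0
Reachable graph of Q (3 states):
  t0 = rec X. (a.b.0)\{a} + b.b.a.X has moves -b-> t1
  t1 = b.a.(rec X. (a.b.0)\{a} + b.b.a.X) has moves -b-> t2
  t2 = a.(rec X. (a.b.0)\{a} + b.b.a.X) has moves -a-> t0
Bisimilarity quotient blocks:
  B0 = {s0, t0}
  B1 = {s1, t1}
  B2 = {s2, t2}
s0 ∈ B0, t0 ∈ B0 → same block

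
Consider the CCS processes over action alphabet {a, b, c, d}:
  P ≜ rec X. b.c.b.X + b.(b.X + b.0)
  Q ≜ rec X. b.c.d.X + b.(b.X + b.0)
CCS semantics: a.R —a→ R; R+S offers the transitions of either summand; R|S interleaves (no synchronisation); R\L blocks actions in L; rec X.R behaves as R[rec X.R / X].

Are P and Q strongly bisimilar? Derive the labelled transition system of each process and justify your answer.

NO

P's transition system — 5 states:
  m0 = rec X. b.c.b.X + b.(b.X + b.0) :: -b-> m1, -b-> m2
  m1 = b.(rec X. b.c.b.X + b.(b.X + b.0)) + b.0 :: -b-> m0, -b-> m3
  m2 = c.b.(rec X. b.c.b.X + b.(b.X + b.0)) :: -c-> m4
  m3 = 0 :: ·
  m4 = b.(rec X. b.c.b.X + b.(b.X + b.0)) :: -b-> m0
Q's transition system — 5 states:
  n0 = rec X. b.c.d.X + b.(b.X + b.0) :: -b-> n1, -b-> n2
  n1 = b.(rec X. b.c.d.X + b.(b.X + b.0)) + b.0 :: -b-> n0, -b-> n3
  n2 = c.d.(rec X. b.c.d.X + b.(b.X + b.0)) :: -c-> n4
  n3 = 0 :: ·
  n4 = d.(rec X. b.c.d.X + b.(b.X + b.0)) :: -d-> n0
Bisimilarity quotient blocks:
  B0 = {m0}
  B1 = {m2}
  B2 = {m4}
  B3 = {m1}
  B4 = {m3, n3}
  B5 = {n0}
  B6 = {n1}
  B7 = {n2}
  B8 = {n4}
m0 ∈ B0, n0 ∈ B5 → different blocks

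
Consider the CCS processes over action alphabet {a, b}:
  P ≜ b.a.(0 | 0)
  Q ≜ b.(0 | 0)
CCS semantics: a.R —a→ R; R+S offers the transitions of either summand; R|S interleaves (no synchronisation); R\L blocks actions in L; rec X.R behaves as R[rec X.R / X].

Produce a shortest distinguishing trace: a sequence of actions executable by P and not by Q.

P's transition system — 3 states:
  m0 = b.a.(0 | 0) | -b-> m1
  m1 = a.(0 | 0) | -a-> m2
  m2 = 0 | 0 | ∅
Q's transition system — 2 states:
  n0 = b.(0 | 0) | -b-> n1
  n1 = 0 | 0 | ∅
Run σ = ⟨ba⟩ on P: start {m0}
  [1] b ⇒ {m1}
  [2] a ⇒ {m2}
  — P admits the full trace.
Run σ = ⟨ba⟩ on Q: start {n0}
  [1] b ⇒ {n1}
  [2] a ⇒ ∅ (Q stuck)

ba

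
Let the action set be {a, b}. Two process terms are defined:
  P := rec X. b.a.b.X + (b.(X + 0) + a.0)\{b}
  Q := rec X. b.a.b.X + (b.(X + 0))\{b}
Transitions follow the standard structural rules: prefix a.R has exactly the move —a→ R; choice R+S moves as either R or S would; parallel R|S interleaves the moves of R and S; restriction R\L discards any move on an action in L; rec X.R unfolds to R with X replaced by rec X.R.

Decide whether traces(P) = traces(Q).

Reachable graph of P (4 states):
  s0 = rec X. b.a.b.X + (b.(X + 0) + a.0)\{b} ⊢ =a=> s1, =b=> s2
  s1 = 0\{b} ⊢ ·
  s2 = a.b.(rec X. b.a.b.X + (b.(X + 0) + a.0)\{b}) ⊢ =a=> s3
  s3 = b.(rec X. b.a.b.X + (b.(X + 0) + a.0)\{b}) ⊢ =b=> s0
Reachable graph of Q (3 states):
  t0 = rec X. b.a.b.X + (b.(X + 0))\{b} ⊢ =b=> t1
  t1 = a.b.(rec X. b.a.b.X + (b.(X + 0))\{b}) ⊢ =a=> t2
  t2 = b.(rec X. b.a.b.X + (b.(X + 0))\{b}) ⊢ =b=> t0
Executing a from P (initial set {s0}):
  [1] a ⇒ {s1}
  ✓ P
Executing a from Q (initial set {t0}):
  [1] a ⇒ ∅  — Q cannot continue

trace-distinct — witness ⟨a⟩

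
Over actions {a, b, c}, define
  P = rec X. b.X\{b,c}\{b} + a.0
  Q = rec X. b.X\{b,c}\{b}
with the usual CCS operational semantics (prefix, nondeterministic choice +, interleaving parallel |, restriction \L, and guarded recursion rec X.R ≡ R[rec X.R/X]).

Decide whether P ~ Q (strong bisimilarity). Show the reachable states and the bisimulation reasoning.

P ≁ Q

Reachable graph of P (4 states):
  s0 = rec X. b.X\{b,c}\{b} + a.0 has moves ··a··> s1, ··b··> s2
  s1 = 0 has moves (no moves)
  s2 = (rec X. b.X\{b,c}\{b} + a.0)\{b,c}\{b} has moves ··a··> s3
  s3 = 0\{b,c}\{b} has moves (no moves)
Reachable graph of Q (2 states):
  t0 = rec X. b.X\{b,c}\{b} has moves ··b··> t1
  t1 = (rec X. b.X\{b,c}\{b})\{b,c}\{b} has moves (no moves)
Bisimilarity quotient blocks:
  B0 = {s0}
  B1 = {s1, s3, t1}
  B2 = {s2}
  B3 = {t0}
s0 ∈ B0, t0 ∈ B3 → different blocks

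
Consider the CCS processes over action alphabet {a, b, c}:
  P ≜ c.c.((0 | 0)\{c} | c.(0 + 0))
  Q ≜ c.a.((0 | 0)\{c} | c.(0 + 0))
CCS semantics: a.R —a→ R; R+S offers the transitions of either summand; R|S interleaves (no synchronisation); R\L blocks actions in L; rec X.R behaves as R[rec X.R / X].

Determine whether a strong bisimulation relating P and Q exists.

NO

P's transition system — 4 states:
  s0 = c.c.((0 | 0)\{c} | c.(0 + 0)) → --c--▸ s1
  s1 = c.((0 | 0)\{c} | c.(0 + 0)) → --c--▸ s2
  s2 = (0 | 0)\{c} | c.(0 + 0) → --c--▸ s3
  s3 = (0 | 0)\{c} | (0 + 0) → (no moves)
Q's transition system — 4 states:
  t0 = c.a.((0 | 0)\{c} | c.(0 + 0)) → --c--▸ t1
  t1 = a.((0 | 0)\{c} | c.(0 + 0)) → --a--▸ t2
  t2 = (0 | 0)\{c} | c.(0 + 0) → --c--▸ t3
  t3 = (0 | 0)\{c} | (0 + 0) → (no moves)
Coarsest stable partition (strong bisimilarity classes):
  B0 = {s0}
  B1 = {s1}
  B2 = {s2, t2}
  B3 = {s3, t3}
  B4 = {t0}
  B5 = {t1}
s0 ∈ B0, t0 ∈ B4 → different blocks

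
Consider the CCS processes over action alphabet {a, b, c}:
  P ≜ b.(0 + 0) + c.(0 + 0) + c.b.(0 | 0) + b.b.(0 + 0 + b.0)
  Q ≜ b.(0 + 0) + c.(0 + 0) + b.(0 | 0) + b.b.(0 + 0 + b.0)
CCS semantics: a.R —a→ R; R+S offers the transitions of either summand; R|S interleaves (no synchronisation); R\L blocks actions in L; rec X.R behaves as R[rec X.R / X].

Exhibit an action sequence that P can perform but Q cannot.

LTS(P): 7 reachable states
  p0 = b.(0 + 0) + c.(0 + 0) + c.b.(0 | 0) + b.b.(0 + 0 + b.0) ⊢ —b→ p1, —b→ p2, —c→ p1, —c→ p3
  p1 = 0 + 0 ⊢ deadlocked
  p2 = b.(0 + 0 + b.0) ⊢ —b→ p4
  p3 = b.(0 | 0) ⊢ —b→ p5
  p4 = 0 + 0 + b.0 ⊢ —b→ p6
  p5 = 0 | 0 ⊢ deadlocked
  p6 = 0 ⊢ deadlocked
LTS(Q): 6 reachable states
  q0 = b.(0 + 0) + c.(0 + 0) + b.(0 | 0) + b.b.(0 + 0 + b.0) ⊢ —b→ q1, —b→ q2, —b→ q3, —c→ q1
  q1 = 0 + 0 ⊢ deadlocked
  q2 = 0 | 0 ⊢ deadlocked
  q3 = b.(0 + 0 + b.0) ⊢ —b→ q4
  q4 = 0 + 0 + b.0 ⊢ —b→ q5
  q5 = 0 ⊢ deadlocked
Run σ = ⟨cb⟩ on P: start {p0}
  step 1 (c): {p1, p3}
  step 2 (b): {p5}
  P completes σ.
Run σ = ⟨cb⟩ on Q: start {q0}
  step 1 (c): {q1}
  step 2 (b): ∅ (Q stuck)

cb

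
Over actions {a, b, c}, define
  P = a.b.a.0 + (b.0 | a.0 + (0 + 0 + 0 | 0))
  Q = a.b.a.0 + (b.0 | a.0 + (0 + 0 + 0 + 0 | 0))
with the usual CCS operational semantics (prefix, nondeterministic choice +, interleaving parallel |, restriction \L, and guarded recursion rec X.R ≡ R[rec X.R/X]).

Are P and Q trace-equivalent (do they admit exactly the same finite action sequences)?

traces(P) = traces(Q)

P's transition system — 7 states:
  s0 = a.b.a.0 + (b.0 | a.0 + (0 + 0 + 0 | 0)) :: --a--▸ s1, --a--▸ s2, --b--▸ s3
  s1 = b.0 | 0 :: --b--▸ s4
  s2 = b.a.0 :: --b--▸ s5
  s3 = 0 | a.0 :: --a--▸ s4
  s4 = 0 | 0 :: stopped
  s5 = a.0 :: --a--▸ s6
  s6 = 0 :: stopped
Q's transition system — 7 states:
  t0 = a.b.a.0 + (b.0 | a.0 + (0 + 0 + 0 + 0 | 0)) :: --a--▸ t1, --a--▸ t2, --b--▸ t3
  t1 = b.0 | 0 :: --b--▸ t4
  t2 = b.a.0 :: --b--▸ t5
  t3 = 0 | a.0 :: --a--▸ t4
  t4 = 0 | 0 :: stopped
  t5 = a.0 :: --a--▸ t6
  t6 = 0 :: stopped
Partition-refinement fixed point:
  B0 = {s0, t0}
  B1 = {s3, s5, t3, t5}
  B2 = {s4, s6, t4, t6}
  B3 = {s2, t2}
  B4 = {s1, t1}
s0 ∈ B0, t0 ∈ B0 → same block
Bisimilar ⇒ trace-equivalent.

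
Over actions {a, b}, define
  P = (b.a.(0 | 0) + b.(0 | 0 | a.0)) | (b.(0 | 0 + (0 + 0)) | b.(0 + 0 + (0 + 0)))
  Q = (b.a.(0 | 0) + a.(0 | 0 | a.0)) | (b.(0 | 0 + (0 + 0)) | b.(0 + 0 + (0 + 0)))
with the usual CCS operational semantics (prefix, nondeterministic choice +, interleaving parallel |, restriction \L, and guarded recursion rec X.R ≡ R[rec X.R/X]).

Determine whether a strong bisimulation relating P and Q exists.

P ≁ Q

Reachable graph of P (20 states):
  u0 = (b.a.(0 | 0) + b.(0 | 0 | a.0)) | (b.(0 | 0 + (0 + 0)) | b.(0 + 0 + (0 + 0))) :: ··b··> u1, ··b··> u2, ··b··> u3, ··b··> u4
  u1 = (b.a.(0 | 0) + b.(0 | 0 | a.0)) | ((0 | 0 + (0 + 0)) | b.(0 + 0 + (0 + 0))) :: ··b··> u5, ··b··> u6, ··b··> u7
  u2 = (b.a.(0 | 0) + b.(0 | 0 | a.0)) | (b.(0 | 0 + (0 + 0)) | (0 + 0 + (0 + 0))) :: ··b··> u5, ··b··> u8, ··b··> u9
  u3 = 0 | 0 | a.0 | (b.(0 | 0 + (0 + 0)) | b.(0 + 0 + (0 + 0))) :: ··a··> u10, ··b··> u6, ··b··> u8
  u4 = a.(0 | 0) | (b.(0 | 0 + (0 + 0)) | b.(0 + 0 + (0 + 0))) :: ··a··> u11, ··b··> u7, ··b··> u9
  u5 = (b.a.(0 | 0) + b.(0 | 0 | a.0)) | ((0 | 0 + (0 + 0)) | (0 + 0 + (0 + 0))) :: ··b··> u12, ··b··> u13
  u6 = 0 | 0 | a.0 | ((0 | 0 + (0 + 0)) | b.(0 + 0 + (0 + 0))) :: ··a··> u14, ··b··> u12
  u7 = a.(0 | 0) | ((0 | 0 + (0 + 0)) | b.(0 + 0 + (0 + 0))) :: ··a··> u15, ··b··> u13
  u8 = 0 | 0 | a.0 | (b.(0 | 0 + (0 + 0)) | (0 + 0 + (0 + 0))) :: ··a··> u16, ··b··> u12
  u9 = a.(0 | 0) | (b.(0 | 0 + (0 + 0)) | (0 + 0 + (0 + 0))) :: ··a··> u17, ··b··> u13
  u10 = 0 | 0 | 0 | (b.(0 | 0 + (0 + 0)) | b.(0 + 0 + (0 + 0))) :: ··b··> u14, ··b··> u16
  u11 = 0 | 0 | (b.(0 | 0 + (0 + 0)) | b.(0 + 0 + (0 + 0))) :: ··b··> u15, ··b··> u17
  u12 = 0 | 0 | a.0 | ((0 | 0 + (0 + 0)) | (0 + 0 + (0 + 0))) :: ··a··> u18
  u13 = a.(0 | 0) | ((0 | 0 + (0 + 0)) | (0 + 0 + (0 + 0))) :: ··a··> u19
  u14 = 0 | 0 | 0 | ((0 | 0 + (0 + 0)) | b.(0 + 0 + (0 + 0))) :: ··b··> u18
  u15 = 0 | 0 | ((0 | 0 + (0 + 0)) | b.(0 + 0 + (0 + 0))) :: ··b··> u19
  u16 = 0 | 0 | 0 | (b.(0 | 0 + (0 + 0)) | (0 + 0 + (0 + 0))) :: ··b··> u18
  u17 = 0 | 0 | (b.(0 | 0 + (0 + 0)) | (0 + 0 + (0 + 0))) :: ··b··> u19
  u18 = 0 | 0 | 0 | ((0 | 0 + (0 + 0)) | (0 + 0 + (0 + 0))) :: ·
  u19 = 0 | 0 | ((0 | 0 + (0 + 0)) | (0 + 0 + (0 + 0))) :: ·
Reachable graph of Q (20 states):
  v0 = (b.a.(0 | 0) + a.(0 | 0 | a.0)) | (b.(0 | 0 + (0 + 0)) | b.(0 + 0 + (0 + 0))) :: ··a··> v1, ··b··> v2, ··b··> v3, ··b··> v4
  v1 = 0 | 0 | a.0 | (b.(0 | 0 + (0 + 0)) | b.(0 + 0 + (0 + 0))) :: ··a··> v5, ··b··> v6, ··b··> v7
  v2 = (b.a.(0 | 0) + a.(0 | 0 | a.0)) | ((0 | 0 + (0 + 0)) | b.(0 + 0 + (0 + 0))) :: ··a··> v6, ··b··> v8, ··b··> v9
  v3 = (b.a.(0 | 0) + a.(0 | 0 | a.0)) | (b.(0 | 0 + (0 + 0)) | (0 + 0 + (0 + 0))) :: ··a··> v7, ··b··> v10, ··b··> v8
  v4 = a.(0 | 0) | (b.(0 | 0 + (0 + 0)) | b.(0 + 0 + (0 + 0))) :: ··a··> v11, ··b··> v10, ··b··> v9
  v5 = 0 | 0 | 0 | (b.(0 | 0 + (0 + 0)) | b.(0 + 0 + (0 + 0))) :: ··b··> v12, ··b··> v13
  v6 = 0 | 0 | a.0 | ((0 | 0 + (0 + 0)) | b.(0 + 0 + (0 + 0))) :: ··a··> v12, ··b··> v14
  v7 = 0 | 0 | a.0 | (b.(0 | 0 + (0 + 0)) | (0 + 0 + (0 + 0))) :: ··a··> v13, ··b··> v14
  v8 = (b.a.(0 | 0) + a.(0 | 0 | a.0)) | ((0 | 0 + (0 + 0)) | (0 + 0 + (0 + 0))) :: ··a··> v14, ··b··> v15
  v9 = a.(0 | 0) | ((0 | 0 + (0 + 0)) | b.(0 + 0 + (0 + 0))) :: ··a··> v16, ··b··> v15
  v10 = a.(0 | 0) | (b.(0 | 0 + (0 + 0)) | (0 + 0 + (0 + 0))) :: ··a··> v17, ··b··> v15
  v11 = 0 | 0 | (b.(0 | 0 + (0 + 0)) | b.(0 + 0 + (0 + 0))) :: ··b··> v16, ··b··> v17
  v12 = 0 | 0 | 0 | ((0 | 0 + (0 + 0)) | b.(0 + 0 + (0 + 0))) :: ··b··> v18
  v13 = 0 | 0 | 0 | (b.(0 | 0 + (0 + 0)) | (0 + 0 + (0 + 0))) :: ··b··> v18
  v14 = 0 | 0 | a.0 | ((0 | 0 + (0 + 0)) | (0 + 0 + (0 + 0))) :: ··a··> v18
  v15 = a.(0 | 0) | ((0 | 0 + (0 + 0)) | (0 + 0 + (0 + 0))) :: ··a··> v19
  v16 = 0 | 0 | ((0 | 0 + (0 + 0)) | b.(0 + 0 + (0 + 0))) :: ··b··> v19
  v17 = 0 | 0 | (b.(0 | 0 + (0 + 0)) | (0 + 0 + (0 + 0))) :: ··b··> v19
  v18 = 0 | 0 | 0 | ((0 | 0 + (0 + 0)) | (0 + 0 + (0 + 0))) :: ·
  v19 = 0 | 0 | ((0 | 0 + (0 + 0)) | (0 + 0 + (0 + 0))) :: ·
Coarsest stable partition (strong bisimilarity classes):
  B0 = {u0}
  B1 = {u3, u4, v1, v4}
  B2 = {u10, u11, v11, v5}
  B3 = {u14, u15, u16, u17, v12, v13, v16, v17}
  B4 = {u18, u19, v18, v19}
  B5 = {u6, u7, u8, u9, v10, v6, v7, v9}
  B6 = {u12, u13, v14, v15}
  B7 = {u1, u2}
  B8 = {u5}
  B9 = {v0}
  B10 = {v2, v3}
  B11 = {v8}
u0 ∈ B0, v0 ∈ B9 → different blocks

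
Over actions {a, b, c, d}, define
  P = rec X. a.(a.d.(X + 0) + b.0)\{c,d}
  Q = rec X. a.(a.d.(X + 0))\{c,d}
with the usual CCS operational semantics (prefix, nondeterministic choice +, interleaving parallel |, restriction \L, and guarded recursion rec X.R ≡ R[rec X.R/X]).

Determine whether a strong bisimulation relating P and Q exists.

NO

LTS(P): 4 reachable states
  u0 = rec X. a.(a.d.(X + 0) + b.0)\{c,d} → ··a··> u1
  u1 = (a.d.((rec X. a.(a.d.(X + 0) + b.0)\{c,d}) + 0) + b.0)\{c,d} → ··a··> u2, ··b··> u3
  u2 = (d.((rec X. a.(a.d.(X + 0) + b.0)\{c,d}) + 0))\{c,d} → ∅
  u3 = 0\{c,d} → ∅
LTS(Q): 3 reachable states
  v0 = rec X. a.(a.d.(X + 0))\{c,d} → ··a··> v1
  v1 = (a.d.((rec X. a.(a.d.(X + 0))\{c,d}) + 0))\{c,d} → ··a··> v2
  v2 = (d.((rec X. a.(a.d.(X + 0))\{c,d}) + 0))\{c,d} → ∅
Coarsest stable partition (strong bisimilarity classes):
  B0 = {u0}
  B1 = {u1}
  B2 = {u2, u3, v2}
  B3 = {v0}
  B4 = {v1}
u0 ∈ B0, v0 ∈ B3 → different blocks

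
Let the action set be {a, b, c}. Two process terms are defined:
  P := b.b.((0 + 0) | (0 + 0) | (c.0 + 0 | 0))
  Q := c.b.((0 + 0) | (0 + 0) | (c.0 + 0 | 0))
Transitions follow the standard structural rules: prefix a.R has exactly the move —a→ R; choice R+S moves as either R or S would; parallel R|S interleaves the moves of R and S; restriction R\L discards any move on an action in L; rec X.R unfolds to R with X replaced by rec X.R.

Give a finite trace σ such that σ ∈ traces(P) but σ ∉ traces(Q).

Reachable graph of P (4 states):
  s0 = b.b.((0 + 0) | (0 + 0) | (c.0 + 0 | 0)) has moves --b--▸ s1
  s1 = b.((0 + 0) | (0 + 0) | (c.0 + 0 | 0)) has moves --b--▸ s2
  s2 = (0 + 0) | (0 + 0) | (c.0 + 0 | 0) has moves --c--▸ s3
  s3 = (0 + 0) | (0 + 0) | 0 has moves stopped
Reachable graph of Q (4 states):
  t0 = c.b.((0 + 0) | (0 + 0) | (c.0 + 0 | 0)) has moves --c--▸ t1
  t1 = b.((0 + 0) | (0 + 0) | (c.0 + 0 | 0)) has moves --b--▸ t2
  t2 = (0 + 0) | (0 + 0) | (c.0 + 0 | 0) has moves --c--▸ t3
  t3 = (0 + 0) | (0 + 0) | 0 has moves stopped
Run σ = ⟨b⟩ on P: start {s0}
  step 1 (b): {s1}
  ✓ P
Run σ = ⟨b⟩ on Q: start {t0}
  step 1 (b): ∅  — Q cannot continue

b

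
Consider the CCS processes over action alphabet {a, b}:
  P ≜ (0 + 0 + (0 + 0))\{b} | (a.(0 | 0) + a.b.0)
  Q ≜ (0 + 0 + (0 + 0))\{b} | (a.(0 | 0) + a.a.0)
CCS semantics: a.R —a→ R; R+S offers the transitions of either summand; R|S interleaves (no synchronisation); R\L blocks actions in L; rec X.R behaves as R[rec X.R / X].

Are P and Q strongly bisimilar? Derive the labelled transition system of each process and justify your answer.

NO

Reachable graph of P (4 states):
  u0 = (0 + 0 + (0 + 0))\{b} | (a.(0 | 0) + a.b.0) :: =a=> u1, =a=> u2
  u1 = (0 + 0 + (0 + 0))\{b} | (0 | 0) :: (no moves)
  u2 = (0 + 0 + (0 + 0))\{b} | b.0 :: =b=> u3
  u3 = (0 + 0 + (0 + 0))\{b} | 0 :: (no moves)
Reachable graph of Q (4 states):
  v0 = (0 + 0 + (0 + 0))\{b} | (a.(0 | 0) + a.a.0) :: =a=> v1, =a=> v2
  v1 = (0 + 0 + (0 + 0))\{b} | (0 | 0) :: (no moves)
  v2 = (0 + 0 + (0 + 0))\{b} | a.0 :: =a=> v3
  v3 = (0 + 0 + (0 + 0))\{b} | 0 :: (no moves)
Bisimilarity quotient blocks:
  B0 = {u0}
  B1 = {u2}
  B2 = {u1, u3, v1, v3}
  B3 = {v0}
  B4 = {v2}
u0 ∈ B0, v0 ∈ B3 → different blocks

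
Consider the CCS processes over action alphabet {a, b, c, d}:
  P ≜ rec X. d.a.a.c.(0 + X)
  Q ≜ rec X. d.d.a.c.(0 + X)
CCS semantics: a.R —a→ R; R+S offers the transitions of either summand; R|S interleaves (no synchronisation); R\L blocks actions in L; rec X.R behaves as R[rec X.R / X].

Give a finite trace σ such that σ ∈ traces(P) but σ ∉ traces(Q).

da

LTS(P): 5 reachable states
  u0 = rec X. d.a.a.c.(0 + X) ⊢ --d--▸ u1
  u1 = a.a.c.(0 + (rec X. d.a.a.c.(0 + X))) ⊢ --a--▸ u2
  u2 = a.c.(0 + (rec X. d.a.a.c.(0 + X))) ⊢ --a--▸ u3
  u3 = c.(0 + (rec X. d.a.a.c.(0 + X))) ⊢ --c--▸ u4
  u4 = 0 + (rec X. d.a.a.c.(0 + X)) ⊢ --d--▸ u1
LTS(Q): 5 reachable states
  v0 = rec X. d.d.a.c.(0 + X) ⊢ --d--▸ v1
  v1 = d.a.c.(0 + (rec X. d.d.a.c.(0 + X))) ⊢ --d--▸ v2
  v2 = a.c.(0 + (rec X. d.d.a.c.(0 + X))) ⊢ --a--▸ v3
  v3 = c.(0 + (rec X. d.d.a.c.(0 + X))) ⊢ --c--▸ v4
  v4 = 0 + (rec X. d.d.a.c.(0 + X)) ⊢ --d--▸ v1
Run σ = ⟨da⟩ on P: start {u0}
  [1] d ⇒ {u1}
  [2] a ⇒ {u2}
  ✓ P
Run σ = ⟨da⟩ on Q: start {v0}
  [1] d ⇒ {v1}
  [2] a ⇒ no successor for Q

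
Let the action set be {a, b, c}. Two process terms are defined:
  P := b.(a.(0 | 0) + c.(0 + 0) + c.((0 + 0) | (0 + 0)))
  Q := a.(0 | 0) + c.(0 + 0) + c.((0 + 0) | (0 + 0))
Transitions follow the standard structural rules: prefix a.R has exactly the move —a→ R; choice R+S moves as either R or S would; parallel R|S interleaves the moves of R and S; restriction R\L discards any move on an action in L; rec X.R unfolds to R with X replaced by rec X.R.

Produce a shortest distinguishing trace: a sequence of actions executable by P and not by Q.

LTS(P): 5 reachable states
  m0 = b.(a.(0 | 0) + c.(0 + 0) + c.((0 + 0) | (0 + 0))) → —b→ m1
  m1 = a.(0 | 0) + c.(0 + 0) + c.((0 + 0) | (0 + 0)) → —a→ m2, —c→ m3, —c→ m4
  m2 = 0 | 0 → stopped
  m3 = (0 + 0) | (0 + 0) → stopped
  m4 = 0 + 0 → stopped
LTS(Q): 4 reachable states
  n0 = a.(0 | 0) + c.(0 + 0) + c.((0 + 0) | (0 + 0)) → —a→ n1, —c→ n2, —c→ n3
  n1 = 0 | 0 → stopped
  n2 = (0 + 0) | (0 + 0) → stopped
  n3 = 0 + 0 → stopped
Executing b from P (initial set {m0}):
  after b @ step 1: {m1}
  ✓ P
Executing b from Q (initial set {n0}):
  after b @ step 1: ∅ (Q stuck)

b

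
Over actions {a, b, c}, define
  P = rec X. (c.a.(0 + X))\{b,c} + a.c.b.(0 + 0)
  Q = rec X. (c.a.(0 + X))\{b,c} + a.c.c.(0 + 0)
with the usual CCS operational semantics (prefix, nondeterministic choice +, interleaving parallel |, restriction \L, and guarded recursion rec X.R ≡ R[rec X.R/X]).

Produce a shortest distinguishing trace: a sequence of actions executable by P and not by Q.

acb

Reachable graph of P (4 states):
  s0 = rec X. (c.a.(0 + X))\{b,c} + a.c.b.(0 + 0) → =a=> s1
  s1 = c.b.(0 + 0) → =c=> s2
  s2 = b.(0 + 0) → =b=> s3
  s3 = 0 + 0 → ∅
Reachable graph of Q (4 states):
  t0 = rec X. (c.a.(0 + X))\{b,c} + a.c.c.(0 + 0) → =a=> t1
  t1 = c.c.(0 + 0) → =c=> t2
  t2 = c.(0 + 0) → =c=> t3
  t3 = 0 + 0 → ∅
Trace ⟨acb⟩ through P, begin at {s0}:
  step 1 (a): {s1}
  step 2 (c): {s2}
  step 3 (b): {s3}
  ✓ P
Trace ⟨acb⟩ through Q, begin at {t0}:
  step 1 (a): {t1}
  step 2 (c): {t2}
  step 3 (b): ∅ (Q stuck)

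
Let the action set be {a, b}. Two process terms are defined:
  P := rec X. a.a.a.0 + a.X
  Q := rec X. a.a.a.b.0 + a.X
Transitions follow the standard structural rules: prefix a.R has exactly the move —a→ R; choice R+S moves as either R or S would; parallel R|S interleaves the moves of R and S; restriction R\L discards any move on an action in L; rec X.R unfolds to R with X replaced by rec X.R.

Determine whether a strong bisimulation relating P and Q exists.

LTS(P): 4 reachable states
  m0 = rec X. a.a.a.0 + a.X ⊢ --a--▸ m0, --a--▸ m1
  m1 = a.a.0 ⊢ --a--▸ m2
  m2 = a.0 ⊢ --a--▸ m3
  m3 = 0 ⊢ ·
LTS(Q): 5 reachable states
  n0 = rec X. a.a.a.b.0 + a.X ⊢ --a--▸ n0, --a--▸ n1
  n1 = a.a.b.0 ⊢ --a--▸ n2
  n2 = a.b.0 ⊢ --a--▸ n3
  n3 = b.0 ⊢ --b--▸ n4
  n4 = 0 ⊢ ·
Bisimilarity quotient blocks:
  B0 = {m0}
  B1 = {m1}
  B2 = {m2}
  B3 = {m3, n4}
  B4 = {n0}
  B5 = {n1}
  B6 = {n2}
  B7 = {n3}
m0 ∈ B0, n0 ∈ B4 → different blocks

not bisimilar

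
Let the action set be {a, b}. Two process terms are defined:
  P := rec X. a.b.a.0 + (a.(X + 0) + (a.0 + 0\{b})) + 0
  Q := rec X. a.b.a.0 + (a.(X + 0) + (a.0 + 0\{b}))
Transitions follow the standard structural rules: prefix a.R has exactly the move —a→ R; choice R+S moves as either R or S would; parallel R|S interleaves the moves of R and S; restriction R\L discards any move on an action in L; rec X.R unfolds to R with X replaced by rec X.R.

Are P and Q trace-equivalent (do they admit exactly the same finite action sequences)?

traces(P) = traces(Q)

Reachable graph of P (5 states):
  p0 = rec X. a.b.a.0 + (a.(X + 0) + (a.0 + 0\{b})) + 0 | =a=> p1, =a=> p2, =a=> p3
  p1 = (rec X. a.b.a.0 + (a.(X + 0) + (a.0 + 0\{b})) + 0) + 0 | =a=> p1, =a=> p2, =a=> p3
  p2 = 0 | ·
  p3 = b.a.0 | =b=> p4
  p4 = a.0 | =a=> p2
Reachable graph of Q (5 states):
  q0 = rec X. a.b.a.0 + (a.(X + 0) + (a.0 + 0\{b})) | =a=> q1, =a=> q2, =a=> q3
  q1 = (rec X. a.b.a.0 + (a.(X + 0) + (a.0 + 0\{b}))) + 0 | =a=> q1, =a=> q2, =a=> q3
  q2 = 0 | ·
  q3 = b.a.0 | =b=> q4
  q4 = a.0 | =a=> q2
Coarsest stable partition (strong bisimilarity classes):
  B0 = {p0, p1, q0, q1}
  B1 = {p2, q2}
  B2 = {p3, q3}
  B3 = {p4, q4}
p0 ∈ B0, q0 ∈ B0 → same block
Bisimilar ⇒ trace-equivalent.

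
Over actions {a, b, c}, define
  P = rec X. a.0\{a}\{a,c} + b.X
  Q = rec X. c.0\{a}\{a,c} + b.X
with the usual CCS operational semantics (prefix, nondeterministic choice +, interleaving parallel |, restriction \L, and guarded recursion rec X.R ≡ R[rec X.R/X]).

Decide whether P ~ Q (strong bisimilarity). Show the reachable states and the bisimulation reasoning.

LTS(P): 2 reachable states
  u0 = rec X. a.0\{a}\{a,c} + b.X | —a→ u1, —b→ u0
  u1 = 0\{a}\{a,c} | deadlocked
LTS(Q): 2 reachable states
  v0 = rec X. c.0\{a}\{a,c} + b.X | —b→ v0, —c→ v1
  v1 = 0\{a}\{a,c} | deadlocked
Coarsest stable partition (strong bisimilarity classes):
  B0 = {u0}
  B1 = {u1, v1}
  B2 = {v0}
u0 ∈ B0, v0 ∈ B2 → different blocks

NO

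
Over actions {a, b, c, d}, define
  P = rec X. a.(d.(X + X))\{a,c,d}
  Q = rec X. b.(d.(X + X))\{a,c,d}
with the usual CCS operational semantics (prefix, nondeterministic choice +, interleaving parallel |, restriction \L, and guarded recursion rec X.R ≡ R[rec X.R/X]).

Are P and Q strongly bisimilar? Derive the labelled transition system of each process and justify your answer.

P's transition system — 2 states:
  s0 = rec X. a.(d.(X + X))\{a,c,d} :: -a-> s1
  s1 = (d.((rec X. a.(d.(X + X))\{a,c,d}) + (rec X. a.(d.(X + X))\{a,c,d})))\{a,c,d} :: (no moves)
Q's transition system — 2 states:
  t0 = rec X. b.(d.(X + X))\{a,c,d} :: -b-> t1
  t1 = (d.((rec X. b.(d.(X + X))\{a,c,d}) + (rec X. b.(d.(X + X))\{a,c,d})))\{a,c,d} :: (no moves)
Bisimilarity quotient blocks:
  B0 = {s0}
  B1 = {s1, t1}
  B2 = {t0}
s0 ∈ B0, t0 ∈ B2 → different blocks

P ≁ Q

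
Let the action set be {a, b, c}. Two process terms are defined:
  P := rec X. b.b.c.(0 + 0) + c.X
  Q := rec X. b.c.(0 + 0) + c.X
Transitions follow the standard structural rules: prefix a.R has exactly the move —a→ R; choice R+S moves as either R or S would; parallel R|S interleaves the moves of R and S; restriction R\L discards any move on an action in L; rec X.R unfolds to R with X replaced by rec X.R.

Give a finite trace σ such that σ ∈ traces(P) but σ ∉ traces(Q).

bb

P's transition system — 4 states:
  u0 = rec X. b.b.c.(0 + 0) + c.X → -b-> u1, -c-> u0
  u1 = b.c.(0 + 0) → -b-> u2
  u2 = c.(0 + 0) → -c-> u3
  u3 = 0 + 0 → deadlocked
Q's transition system — 3 states:
  v0 = rec X. b.c.(0 + 0) + c.X → -b-> v1, -c-> v0
  v1 = c.(0 + 0) → -c-> v2
  v2 = 0 + 0 → deadlocked
Executing bb from P (initial set {u0}):
  [1] b ⇒ {u1}
  [2] b ⇒ {u2}
  — P admits the full trace.
Executing bb from Q (initial set {v0}):
  [1] b ⇒ {v1}
  [2] b ⇒ no successor for Q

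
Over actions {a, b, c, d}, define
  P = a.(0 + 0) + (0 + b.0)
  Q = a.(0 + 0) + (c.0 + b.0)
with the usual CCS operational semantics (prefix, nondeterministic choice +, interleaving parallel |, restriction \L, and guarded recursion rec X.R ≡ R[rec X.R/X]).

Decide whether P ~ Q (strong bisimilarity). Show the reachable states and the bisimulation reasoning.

Reachable graph of P (3 states):
  s0 = a.(0 + 0) + (0 + b.0) ⊢ ··a··> s1, ··b··> s2
  s1 = 0 + 0 ⊢ stopped
  s2 = 0 ⊢ stopped
Reachable graph of Q (3 states):
  t0 = a.(0 + 0) + (c.0 + b.0) ⊢ ··a··> t1, ··b··> t2, ··c··> t2
  t1 = 0 + 0 ⊢ stopped
  t2 = 0 ⊢ stopped
Partition-refinement fixed point:
  B0 = {s0}
  B1 = {s1, s2, t1, t2}
  B2 = {t0}
s0 ∈ B0, t0 ∈ B2 → different blocks

P ≁ Q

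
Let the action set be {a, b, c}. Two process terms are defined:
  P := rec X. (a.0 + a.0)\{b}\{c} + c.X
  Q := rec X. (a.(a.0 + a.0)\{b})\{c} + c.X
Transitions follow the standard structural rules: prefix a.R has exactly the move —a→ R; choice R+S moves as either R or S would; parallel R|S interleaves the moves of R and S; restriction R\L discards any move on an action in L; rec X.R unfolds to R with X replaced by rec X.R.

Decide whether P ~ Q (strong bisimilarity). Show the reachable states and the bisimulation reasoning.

not bisimilar

Reachable graph of P (2 states):
  s0 = rec X. (a.0 + a.0)\{b}\{c} + c.X → ··a··> s1, ··c··> s0
  s1 = 0\{b}\{c} → stopped
Reachable graph of Q (3 states):
  t0 = rec X. (a.(a.0 + a.0)\{b})\{c} + c.X → ··a··> t1, ··c··> t0
  t1 = (a.0 + a.0)\{b}\{c} → ··a··> t2
  t2 = 0\{b}\{c} → stopped
Bisimilarity quotient blocks:
  B0 = {s0}
  B1 = {s1, t2}
  B2 = {t0}
  B3 = {t1}
s0 ∈ B0, t0 ∈ B2 → different blocks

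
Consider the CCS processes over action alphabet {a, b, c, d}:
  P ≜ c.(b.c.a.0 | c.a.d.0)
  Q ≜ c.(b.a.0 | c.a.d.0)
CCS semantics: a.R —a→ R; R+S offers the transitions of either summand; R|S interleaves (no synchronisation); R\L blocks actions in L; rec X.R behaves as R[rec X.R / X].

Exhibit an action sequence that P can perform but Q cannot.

LTS(P): 17 reachable states
  m0 = c.(b.c.a.0 | c.a.d.0) ⊢ --c--▸ m1
  m1 = b.c.a.0 | c.a.d.0 ⊢ --b--▸ m2, --c--▸ m3
  m2 = c.a.0 | c.a.d.0 ⊢ --c--▸ m4, --c--▸ m5
  m3 = b.c.a.0 | a.d.0 ⊢ --a--▸ m6, --b--▸ m5
  m4 = a.0 | c.a.d.0 ⊢ --a--▸ m7, --c--▸ m8
  m5 = c.a.0 | a.d.0 ⊢ --a--▸ m9, --c--▸ m8
  m6 = b.c.a.0 | d.0 ⊢ --b--▸ m9, --d--▸ m10
  m7 = 0 | c.a.d.0 ⊢ --c--▸ m11
  m8 = a.0 | a.d.0 ⊢ --a--▸ m11, --a--▸ m12
  m9 = c.a.0 | d.0 ⊢ --c--▸ m12, --d--▸ m13
  m10 = b.c.a.0 | 0 ⊢ --b--▸ m13
  m11 = 0 | a.d.0 ⊢ --a--▸ m14
  m12 = a.0 | d.0 ⊢ --a--▸ m14, --d--▸ m15
  m13 = c.a.0 | 0 ⊢ --c--▸ m15
  m14 = 0 | d.0 ⊢ --d--▸ m16
  m15 = a.0 | 0 ⊢ --a--▸ m16
  m16 = 0 | 0 ⊢ ∅
LTS(Q): 13 reachable states
  n0 = c.(b.a.0 | c.a.d.0) ⊢ --c--▸ n1
  n1 = b.a.0 | c.a.d.0 ⊢ --b--▸ n2, --c--▸ n3
  n2 = a.0 | c.a.d.0 ⊢ --a--▸ n4, --c--▸ n5
  n3 = b.a.0 | a.d.0 ⊢ --a--▸ n6, --b--▸ n5
  n4 = 0 | c.a.d.0 ⊢ --c--▸ n7
  n5 = a.0 | a.d.0 ⊢ --a--▸ n7, --a--▸ n8
  n6 = b.a.0 | d.0 ⊢ --b--▸ n8, --d--▸ n9
  n7 = 0 | a.d.0 ⊢ --a--▸ n10
  n8 = a.0 | d.0 ⊢ --a--▸ n10, --d--▸ n11
  n9 = b.a.0 | 0 ⊢ --b--▸ n11
  n10 = 0 | d.0 ⊢ --d--▸ n12
  n11 = a.0 | 0 ⊢ --a--▸ n12
  n12 = 0 | 0 ⊢ ∅
Trace ⟨cbcc⟩ through P, begin at {m0}:
  step 1 (c): {m1}
  step 2 (b): {m2}
  step 3 (c): {m4, m5}
  step 4 (c): {m8}
  P completes σ.
Trace ⟨cbcc⟩ through Q, begin at {n0}:
  step 1 (c): {n1}
  step 2 (b): {n2}
  step 3 (c): {n5}
  step 4 (c): ∅  — Q cannot continue

cbcc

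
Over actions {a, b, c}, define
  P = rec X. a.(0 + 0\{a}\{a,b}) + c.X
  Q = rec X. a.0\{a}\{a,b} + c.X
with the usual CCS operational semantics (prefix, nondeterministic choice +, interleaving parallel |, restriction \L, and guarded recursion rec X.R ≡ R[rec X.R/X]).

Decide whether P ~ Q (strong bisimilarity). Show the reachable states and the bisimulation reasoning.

YES

LTS(P): 2 reachable states
  p0 = rec X. a.(0 + 0\{a}\{a,b}) + c.X :: =a=> p1, =c=> p0
  p1 = 0 + 0\{a}\{a,b} :: ·
LTS(Q): 2 reachable states
  q0 = rec X. a.0\{a}\{a,b} + c.X :: =a=> q1, =c=> q0
  q1 = 0\{a}\{a,b} :: ·
Bisimilarity quotient blocks:
  B0 = {p0, q0}
  B1 = {p1, q1}
p0 ∈ B0, q0 ∈ B0 → same block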